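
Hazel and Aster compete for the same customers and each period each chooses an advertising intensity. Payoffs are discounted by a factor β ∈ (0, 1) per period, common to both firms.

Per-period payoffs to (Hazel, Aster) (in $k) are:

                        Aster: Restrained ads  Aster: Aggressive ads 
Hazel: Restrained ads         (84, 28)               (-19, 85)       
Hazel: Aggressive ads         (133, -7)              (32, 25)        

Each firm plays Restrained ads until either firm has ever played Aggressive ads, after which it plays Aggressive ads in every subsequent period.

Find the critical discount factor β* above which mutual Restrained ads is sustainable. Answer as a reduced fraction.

19/20

For Hazel: deviation gain 133−84 = 49, per-period punishment loss 84−32 = 52. IC gives β ≥ 49/101.
For Aster: gain 57, loss 3 per period, so β ≥ 57/60 = 19/20.
The tighter constraint is Aster's, so cooperation needs β ≥ 19/20.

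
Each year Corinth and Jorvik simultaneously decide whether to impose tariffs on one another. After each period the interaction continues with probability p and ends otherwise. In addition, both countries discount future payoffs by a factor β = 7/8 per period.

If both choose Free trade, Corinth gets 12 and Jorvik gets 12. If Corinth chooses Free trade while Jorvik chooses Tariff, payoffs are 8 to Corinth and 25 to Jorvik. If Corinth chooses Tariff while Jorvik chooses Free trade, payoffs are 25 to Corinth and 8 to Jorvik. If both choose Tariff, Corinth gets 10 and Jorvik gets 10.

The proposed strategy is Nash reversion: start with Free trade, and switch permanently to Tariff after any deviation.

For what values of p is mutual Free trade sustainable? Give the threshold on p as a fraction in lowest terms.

Expected continuation weight on next period's payoff is β·p = 7/8·p, which plays the role of the discount factor.
Cooperation requires 7/8·p ≥ (25−12)/(25−10) = 13/15, hence p ≥ 104/105.

104/105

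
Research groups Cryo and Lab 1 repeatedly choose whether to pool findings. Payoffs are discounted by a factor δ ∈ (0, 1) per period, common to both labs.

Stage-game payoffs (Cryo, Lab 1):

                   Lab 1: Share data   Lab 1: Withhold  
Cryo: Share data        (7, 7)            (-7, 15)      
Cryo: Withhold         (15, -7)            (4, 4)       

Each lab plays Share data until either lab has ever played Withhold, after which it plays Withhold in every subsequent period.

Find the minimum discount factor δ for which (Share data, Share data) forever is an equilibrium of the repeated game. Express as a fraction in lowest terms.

7/(1−δ) ≥ 15 + 4δ/(1−δ)
7 ≥ 15 − 11δ
δ ≥ 8/11.

8/11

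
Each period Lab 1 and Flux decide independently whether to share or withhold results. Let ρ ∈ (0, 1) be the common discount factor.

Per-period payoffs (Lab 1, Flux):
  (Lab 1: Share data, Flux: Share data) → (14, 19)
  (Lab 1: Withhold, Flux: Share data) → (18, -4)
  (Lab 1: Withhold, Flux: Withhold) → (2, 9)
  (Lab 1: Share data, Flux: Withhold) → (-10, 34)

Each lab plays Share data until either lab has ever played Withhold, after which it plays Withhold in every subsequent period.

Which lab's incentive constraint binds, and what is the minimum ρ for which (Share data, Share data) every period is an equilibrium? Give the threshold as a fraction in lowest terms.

Lab 1: cooperation gives 14 each period; deviation gives 18 once then 2 forever.
  14/(1−ρ) ≥ 18 + 2ρ/(1−ρ) ⇒ ρ ≥ 4/16 = 1/4.
Flux: cooperation gives 19 each period; deviation gives 34 once then 9 forever.
  ρ ≥ 15/25 = 3/5.
Both must hold, so the binding constraint is Flux's: ρ ≥ 3/5.

Flux; ρ ≥ 3/5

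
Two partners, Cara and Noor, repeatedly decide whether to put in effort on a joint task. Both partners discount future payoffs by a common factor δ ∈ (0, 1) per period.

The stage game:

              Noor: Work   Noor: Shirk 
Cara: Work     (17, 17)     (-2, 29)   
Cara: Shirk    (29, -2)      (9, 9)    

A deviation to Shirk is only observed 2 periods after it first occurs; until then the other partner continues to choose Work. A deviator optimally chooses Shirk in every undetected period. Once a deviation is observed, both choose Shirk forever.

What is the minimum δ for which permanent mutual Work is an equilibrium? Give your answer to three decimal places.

A deviator earns 29 for 2 periods, then 9 forever; cooperating earns 17 forever. Multiplying the IC by (1−δ):
17 ≥ 29(1−δ^2) + 9δ^2, so 20·δ^2 ≥ 12 and δ^2 ≥ 3/5.
δ ≥ (3/5)^(1/2) ≈ 0.775.

0.775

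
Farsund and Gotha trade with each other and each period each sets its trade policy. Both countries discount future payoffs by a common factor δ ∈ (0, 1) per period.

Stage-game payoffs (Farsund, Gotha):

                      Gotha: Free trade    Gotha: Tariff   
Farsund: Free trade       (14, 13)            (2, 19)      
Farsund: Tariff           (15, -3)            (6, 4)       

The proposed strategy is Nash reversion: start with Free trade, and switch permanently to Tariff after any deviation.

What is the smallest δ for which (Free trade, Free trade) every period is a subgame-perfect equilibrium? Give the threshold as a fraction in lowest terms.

2/5

For Farsund: deviation gain 15−14 = 1, per-period punishment loss 14−6 = 8. IC gives δ ≥ 1/9.
For Gotha: gain 6, loss 9 per period, so δ ≥ 6/15 = 2/5.
The tighter constraint is Gotha's, so cooperation needs δ ≥ 2/5.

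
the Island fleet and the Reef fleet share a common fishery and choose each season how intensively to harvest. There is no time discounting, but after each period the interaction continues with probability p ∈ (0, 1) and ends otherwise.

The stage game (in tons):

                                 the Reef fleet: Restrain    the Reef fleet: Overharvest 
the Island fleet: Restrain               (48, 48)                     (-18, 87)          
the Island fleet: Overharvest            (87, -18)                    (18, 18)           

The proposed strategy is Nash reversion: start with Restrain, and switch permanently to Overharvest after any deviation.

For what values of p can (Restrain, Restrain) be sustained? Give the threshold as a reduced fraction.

13/23

Expected cooperation value is 48 + p·48 + p²·48 + … = 48/(1−p); deviation gives 87 + p·18/(1−p).
48 ≥ 87(1−p) + 18p ⇒ 69p ≥ 39 ⇒ p ≥ 39/69 = 13/23.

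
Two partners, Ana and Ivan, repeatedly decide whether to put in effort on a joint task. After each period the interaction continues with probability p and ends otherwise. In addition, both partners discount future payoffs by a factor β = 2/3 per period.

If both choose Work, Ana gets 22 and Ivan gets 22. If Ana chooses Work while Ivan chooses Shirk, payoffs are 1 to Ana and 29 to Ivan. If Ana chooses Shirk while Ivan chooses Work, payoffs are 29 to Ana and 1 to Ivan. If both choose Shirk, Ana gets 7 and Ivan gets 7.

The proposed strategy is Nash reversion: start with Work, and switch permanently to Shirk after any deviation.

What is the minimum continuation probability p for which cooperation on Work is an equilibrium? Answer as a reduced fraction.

21/44

Expected continuation weight on next period's payoff is β·p = 2/3·p, which plays the role of the discount factor.
Cooperation requires 2/3·p ≥ (29−22)/(29−7) = 7/22, hence p ≥ 21/44.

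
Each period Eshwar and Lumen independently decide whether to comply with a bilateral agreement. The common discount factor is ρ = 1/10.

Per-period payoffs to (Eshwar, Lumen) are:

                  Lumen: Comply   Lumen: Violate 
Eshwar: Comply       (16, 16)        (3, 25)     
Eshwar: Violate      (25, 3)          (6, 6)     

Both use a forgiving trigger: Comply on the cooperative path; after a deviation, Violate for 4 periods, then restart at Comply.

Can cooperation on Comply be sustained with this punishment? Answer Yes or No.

No

A one-shot deviation gives 25 now, then 6 for 4 periods, then back to 16.
Gain from deviating: (25−16) today; loss: (16−6) in each of the next 4 periods.
No-deviation condition: (16−6)(ρ+…+ρ^4) ≥ 25−16, i.e. ρ+…+ρ^4 ≥ 9/10.
At ρ = 1/10: ρ+…+ρ^4 = 0.1111 < 0.9000.
So cooperation is not sustainable.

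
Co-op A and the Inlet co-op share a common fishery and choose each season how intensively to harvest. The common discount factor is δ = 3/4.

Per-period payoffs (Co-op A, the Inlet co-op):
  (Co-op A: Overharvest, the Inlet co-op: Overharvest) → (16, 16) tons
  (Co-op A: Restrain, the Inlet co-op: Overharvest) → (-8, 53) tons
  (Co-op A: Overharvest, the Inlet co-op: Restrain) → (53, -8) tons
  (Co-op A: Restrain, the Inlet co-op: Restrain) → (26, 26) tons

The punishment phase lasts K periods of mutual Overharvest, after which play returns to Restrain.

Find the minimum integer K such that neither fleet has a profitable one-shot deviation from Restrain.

9

Need Σ_{k=1}^{K} δ^k ≥ (53−26)/(26−16) = 2.7000 at δ = 3/4.
At K = 8 the sum is 2.6997 < 2.7000; at K = 9 it is 2.7747 ≥ 2.7000.
So the minimum punishment length is K = 9.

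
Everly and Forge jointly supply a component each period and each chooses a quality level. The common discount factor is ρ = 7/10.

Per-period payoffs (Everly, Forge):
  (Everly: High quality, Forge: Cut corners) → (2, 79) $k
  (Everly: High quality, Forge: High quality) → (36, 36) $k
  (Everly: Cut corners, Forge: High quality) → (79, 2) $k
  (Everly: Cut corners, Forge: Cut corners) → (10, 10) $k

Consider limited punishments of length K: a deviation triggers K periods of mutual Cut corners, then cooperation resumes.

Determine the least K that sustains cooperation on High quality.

Need Σ_{k=1}^{K} ρ^k ≥ (79−36)/(36−10) = 1.6538 at ρ = 7/10.
At K = 3 the sum is 1.5330 < 1.6538; at K = 4 it is 1.7731 ≥ 1.6538.
So the minimum punishment length is K = 4.

4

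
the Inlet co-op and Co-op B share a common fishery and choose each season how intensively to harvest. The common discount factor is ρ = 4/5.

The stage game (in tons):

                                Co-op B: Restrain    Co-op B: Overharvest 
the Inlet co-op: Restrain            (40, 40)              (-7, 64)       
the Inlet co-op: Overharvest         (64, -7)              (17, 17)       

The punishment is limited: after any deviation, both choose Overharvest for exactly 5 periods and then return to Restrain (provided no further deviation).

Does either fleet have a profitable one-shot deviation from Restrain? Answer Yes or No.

Comparing payoff streams over the 6 periods until play realigns: cooperate → 40(1+ρ+…+ρ^5); deviate → 64 + 17(ρ+…+ρ^5).
Cooperation is sustained iff (40−17)(ρ+…+ρ^5) ≥ 64−40.
ρ+…+ρ^5 = 4/5·(1−(4/5)^5)/(1−4/5) = 2.6893, and (64−40)/(40−17) = 1.0435.
2.6893 ≥ 1.0435, so cooperation is sustainable.

No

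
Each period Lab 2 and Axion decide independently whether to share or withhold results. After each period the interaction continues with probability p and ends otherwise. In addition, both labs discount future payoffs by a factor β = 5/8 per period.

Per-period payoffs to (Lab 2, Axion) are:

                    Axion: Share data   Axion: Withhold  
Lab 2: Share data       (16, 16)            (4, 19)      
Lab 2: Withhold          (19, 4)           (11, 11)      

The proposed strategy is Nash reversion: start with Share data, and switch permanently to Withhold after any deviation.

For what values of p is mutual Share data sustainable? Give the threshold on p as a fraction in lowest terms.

Expected continuation weight on next period's payoff is β·p = 5/8·p, which plays the role of the discount factor.
Cooperation requires 5/8·p ≥ (19−16)/(19−11) = 3/8, hence p ≥ 3/5.

3/5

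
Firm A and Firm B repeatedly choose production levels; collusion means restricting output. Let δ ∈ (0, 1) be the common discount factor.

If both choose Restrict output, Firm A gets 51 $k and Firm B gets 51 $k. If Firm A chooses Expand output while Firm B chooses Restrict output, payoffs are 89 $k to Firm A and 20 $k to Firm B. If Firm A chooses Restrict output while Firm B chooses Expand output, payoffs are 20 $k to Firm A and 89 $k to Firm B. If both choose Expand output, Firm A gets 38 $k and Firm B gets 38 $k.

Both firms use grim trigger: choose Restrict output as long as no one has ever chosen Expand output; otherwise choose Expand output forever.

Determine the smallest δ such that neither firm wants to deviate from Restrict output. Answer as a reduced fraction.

Under grim trigger the critical discount factor is (T−C)/(T−P) with T = 89, C = 51, P = 38.
δ* = (89−51)/(89−38) = 38/51.

38/51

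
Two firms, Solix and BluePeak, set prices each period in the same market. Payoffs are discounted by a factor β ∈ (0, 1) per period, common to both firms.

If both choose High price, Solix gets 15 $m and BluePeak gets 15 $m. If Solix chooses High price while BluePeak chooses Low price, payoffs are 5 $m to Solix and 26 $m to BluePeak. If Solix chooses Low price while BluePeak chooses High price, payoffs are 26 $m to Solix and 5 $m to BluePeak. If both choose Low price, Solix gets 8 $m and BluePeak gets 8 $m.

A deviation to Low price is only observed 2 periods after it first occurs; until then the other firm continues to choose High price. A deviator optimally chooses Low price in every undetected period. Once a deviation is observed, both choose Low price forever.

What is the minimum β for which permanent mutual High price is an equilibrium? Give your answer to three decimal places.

0.782

A deviator earns 26 for 2 periods, then 8 forever; cooperating earns 15 forever. Multiplying the IC by (1−β):
15 ≥ 26(1−β^2) + 8β^2, so 18·β^2 ≥ 11 and β^2 ≥ 11/18.
β ≥ (11/18)^(1/2) ≈ 0.782.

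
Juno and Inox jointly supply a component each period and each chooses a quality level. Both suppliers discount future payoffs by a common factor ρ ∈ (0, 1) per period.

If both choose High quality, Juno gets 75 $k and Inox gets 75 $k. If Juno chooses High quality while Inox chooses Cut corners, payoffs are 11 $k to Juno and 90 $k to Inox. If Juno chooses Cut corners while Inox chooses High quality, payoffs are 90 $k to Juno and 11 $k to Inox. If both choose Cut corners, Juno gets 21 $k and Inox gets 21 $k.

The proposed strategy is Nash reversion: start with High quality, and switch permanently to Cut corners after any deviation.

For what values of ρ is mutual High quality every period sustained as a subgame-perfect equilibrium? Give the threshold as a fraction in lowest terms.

5/23

One-period gain from deviating is 90 − 75 = 15. The loss is 75 − 21 = 54 in every subsequent period, with present value 54·ρ/(1−ρ).
Deviation is unprofitable when 54·ρ/(1−ρ) ≥ 15, i.e. ρ/(1−ρ) ≥ 5/18.
Equivalently ρ ≥ 15/(15+54) = 5/23.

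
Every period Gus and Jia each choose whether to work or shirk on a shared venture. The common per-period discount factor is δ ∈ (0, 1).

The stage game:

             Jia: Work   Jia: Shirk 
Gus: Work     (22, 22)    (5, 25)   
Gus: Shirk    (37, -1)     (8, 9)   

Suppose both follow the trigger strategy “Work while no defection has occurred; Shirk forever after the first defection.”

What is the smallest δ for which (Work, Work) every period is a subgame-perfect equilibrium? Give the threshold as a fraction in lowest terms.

Gus: cooperation gives 22 each period; deviation gives 37 once then 8 forever.
  22/(1−δ) ≥ 37 + 8δ/(1−δ) ⇒ δ ≥ 15/29.
Jia: cooperation gives 22 each period; deviation gives 25 once then 9 forever.
  δ ≥ 3/16.
Both must hold, so the binding constraint is Gus's: δ ≥ 15/29.

15/29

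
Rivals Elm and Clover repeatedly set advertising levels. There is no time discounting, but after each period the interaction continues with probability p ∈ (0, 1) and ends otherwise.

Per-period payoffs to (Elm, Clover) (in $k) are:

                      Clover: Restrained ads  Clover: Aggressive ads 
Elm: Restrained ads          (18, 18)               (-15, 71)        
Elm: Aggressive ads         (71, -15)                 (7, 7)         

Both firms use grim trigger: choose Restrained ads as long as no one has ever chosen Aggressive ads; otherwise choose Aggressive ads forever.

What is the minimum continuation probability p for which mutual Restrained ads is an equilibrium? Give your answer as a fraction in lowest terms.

Expected cooperation value is 18 + p·18 + p²·18 + … = 18/(1−p); deviation gives 71 + p·7/(1−p).
18 ≥ 71(1−p) + 7p ⇒ 64p ≥ 53 ⇒ p ≥ 53/64.

53/64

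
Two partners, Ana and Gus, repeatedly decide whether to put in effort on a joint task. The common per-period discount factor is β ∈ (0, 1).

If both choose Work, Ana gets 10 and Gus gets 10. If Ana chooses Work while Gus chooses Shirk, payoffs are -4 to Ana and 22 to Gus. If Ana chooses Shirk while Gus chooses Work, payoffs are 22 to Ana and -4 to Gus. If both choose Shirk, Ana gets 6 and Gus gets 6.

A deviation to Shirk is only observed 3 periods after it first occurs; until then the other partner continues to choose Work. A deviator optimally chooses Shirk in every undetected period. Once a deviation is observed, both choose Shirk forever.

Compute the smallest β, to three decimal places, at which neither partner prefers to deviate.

0.909

The best deviation is to choose Shirk for all 3 undetected periods, earning 22 each, then 6 forever once detected.
Deviation value: 22(1−β^3)/(1−β) + 6β^3/(1−β); cooperation value: 10/(1−β).
IC: 10 ≥ 22(1−β^3) + 6β^3 = 22 − 16β^3.
So β^3 ≥ 12/16 = 3/4, giving β ≥ (3/4)^(1/3) ≈ 0.909.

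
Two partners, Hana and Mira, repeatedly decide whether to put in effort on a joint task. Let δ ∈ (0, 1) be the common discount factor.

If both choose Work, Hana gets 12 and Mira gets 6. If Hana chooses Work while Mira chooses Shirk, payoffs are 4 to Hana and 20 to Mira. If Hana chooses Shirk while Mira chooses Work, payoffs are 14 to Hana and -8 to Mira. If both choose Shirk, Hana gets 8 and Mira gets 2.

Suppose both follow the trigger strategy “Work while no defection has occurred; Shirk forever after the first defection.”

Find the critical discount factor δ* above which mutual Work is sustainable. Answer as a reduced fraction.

Hana's threshold: (14−12)/(14−8) = 1/3.
Mira's threshold: (20−6)/(20−2) = 7/9.
1/3 < 7/9, so Mira binds and δ* = 7/9.

7/9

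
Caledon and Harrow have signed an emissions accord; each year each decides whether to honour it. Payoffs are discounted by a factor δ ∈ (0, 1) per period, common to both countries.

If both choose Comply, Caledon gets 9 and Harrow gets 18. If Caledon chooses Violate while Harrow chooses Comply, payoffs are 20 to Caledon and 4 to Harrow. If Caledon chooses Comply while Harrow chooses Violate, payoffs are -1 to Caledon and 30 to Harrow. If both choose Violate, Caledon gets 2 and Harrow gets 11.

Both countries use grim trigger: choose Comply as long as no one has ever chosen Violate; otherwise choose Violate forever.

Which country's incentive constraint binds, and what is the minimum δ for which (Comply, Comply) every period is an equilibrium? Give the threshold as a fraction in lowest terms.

Harrow; δ ≥ 12/19

For Caledon: deviation gain 20−9 = 11, per-period punishment loss 9−2 = 7. IC gives δ ≥ 11/18.
For Harrow: gain 12, loss 7 per period, so δ ≥ 12/19.
The tighter constraint is Harrow's, so cooperation needs δ ≥ 12/19.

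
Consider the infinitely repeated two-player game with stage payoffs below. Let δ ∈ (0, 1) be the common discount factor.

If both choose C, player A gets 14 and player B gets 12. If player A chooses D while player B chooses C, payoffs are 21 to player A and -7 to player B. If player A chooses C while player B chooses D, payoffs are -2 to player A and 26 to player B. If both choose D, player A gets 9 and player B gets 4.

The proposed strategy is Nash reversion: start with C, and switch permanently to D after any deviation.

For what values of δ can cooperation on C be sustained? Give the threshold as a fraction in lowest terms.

player A's threshold: (21−14)/(21−9) = 7/12.
player B's threshold: (26−12)/(26−4) = 7/11.
7/12 < 7/11, so player B binds and δ* = 7/11.

7/11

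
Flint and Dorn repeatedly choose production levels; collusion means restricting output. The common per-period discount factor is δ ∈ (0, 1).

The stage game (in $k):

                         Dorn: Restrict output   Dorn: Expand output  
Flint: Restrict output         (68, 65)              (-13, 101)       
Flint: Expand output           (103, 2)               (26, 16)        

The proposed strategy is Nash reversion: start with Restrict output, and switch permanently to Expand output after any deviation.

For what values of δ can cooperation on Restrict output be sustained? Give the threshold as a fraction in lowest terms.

5/11

For Flint: deviation gain 103−68 = 35, per-period punishment loss 68−26 = 42. IC gives δ ≥ 35/77 = 5/11.
For Dorn: gain 36, loss 49 per period, so δ ≥ 36/85.
The tighter constraint is Flint's, so cooperation needs δ ≥ 5/11.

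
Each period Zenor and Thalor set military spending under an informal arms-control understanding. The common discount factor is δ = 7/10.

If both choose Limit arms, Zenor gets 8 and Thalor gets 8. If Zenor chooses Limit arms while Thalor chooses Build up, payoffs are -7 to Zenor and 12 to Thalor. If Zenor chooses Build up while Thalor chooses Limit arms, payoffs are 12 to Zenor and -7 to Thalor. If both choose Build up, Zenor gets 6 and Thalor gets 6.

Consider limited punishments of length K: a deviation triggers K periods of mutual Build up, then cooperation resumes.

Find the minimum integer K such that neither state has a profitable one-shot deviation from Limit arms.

No profitable deviation requires (8−6)(δ+…+δ^K) ≥ 12−8, i.e. δ+…+δ^K ≥ 2 ≈ 2.0000.
With δ = 7/10, the partial sums are K=1: 0.7000, K=2: 1.1900, K=3: 1.5330, K=4: 1.7731, K=5: 1.9412, K=6: 2.0588.
K = 6 is the first length at which the sum reaches 2.0000.

6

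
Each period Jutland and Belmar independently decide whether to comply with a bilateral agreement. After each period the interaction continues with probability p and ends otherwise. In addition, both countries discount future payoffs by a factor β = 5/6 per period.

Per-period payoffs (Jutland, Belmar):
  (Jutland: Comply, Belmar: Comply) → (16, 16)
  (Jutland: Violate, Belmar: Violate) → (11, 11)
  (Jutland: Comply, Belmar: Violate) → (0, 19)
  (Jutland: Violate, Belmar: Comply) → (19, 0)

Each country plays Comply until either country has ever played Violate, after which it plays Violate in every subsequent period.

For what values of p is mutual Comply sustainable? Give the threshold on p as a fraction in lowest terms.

Expected continuation weight on next period's payoff is β·p = 5/6·p, which plays the role of the discount factor.
Cooperation requires 5/6·p ≥ (19−16)/(19−11) = 3/8, hence p ≥ 9/20.

9/20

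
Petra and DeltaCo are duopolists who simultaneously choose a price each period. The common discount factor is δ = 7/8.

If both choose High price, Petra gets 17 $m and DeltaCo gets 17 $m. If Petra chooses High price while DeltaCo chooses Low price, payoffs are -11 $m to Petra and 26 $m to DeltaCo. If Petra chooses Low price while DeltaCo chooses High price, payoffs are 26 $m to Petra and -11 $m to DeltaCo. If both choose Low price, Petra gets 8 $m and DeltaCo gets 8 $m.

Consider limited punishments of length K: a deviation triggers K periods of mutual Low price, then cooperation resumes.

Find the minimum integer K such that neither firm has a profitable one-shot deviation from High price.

Need Σ_{k=1}^{K} δ^k ≥ (26−17)/(17−8) = 1.0000 at δ = 7/8.
At K = 1 the sum is 0.8750 < 1.0000; at K = 2 it is 1.6406 ≥ 1.0000.
So the minimum punishment length is K = 2.

2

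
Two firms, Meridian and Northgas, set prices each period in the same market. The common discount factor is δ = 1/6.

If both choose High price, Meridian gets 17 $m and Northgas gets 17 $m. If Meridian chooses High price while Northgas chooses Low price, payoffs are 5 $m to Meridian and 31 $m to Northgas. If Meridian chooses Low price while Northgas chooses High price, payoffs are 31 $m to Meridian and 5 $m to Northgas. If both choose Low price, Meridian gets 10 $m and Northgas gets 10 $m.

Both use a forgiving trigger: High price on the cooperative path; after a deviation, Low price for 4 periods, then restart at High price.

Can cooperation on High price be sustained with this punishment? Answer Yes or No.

IC: δ+…+δ^4 ≥ (31−17)/(17−10) = 2.
At δ = 1/6: partial sum = 0.1998 < 2.0000. Cooperation not sustainable.

No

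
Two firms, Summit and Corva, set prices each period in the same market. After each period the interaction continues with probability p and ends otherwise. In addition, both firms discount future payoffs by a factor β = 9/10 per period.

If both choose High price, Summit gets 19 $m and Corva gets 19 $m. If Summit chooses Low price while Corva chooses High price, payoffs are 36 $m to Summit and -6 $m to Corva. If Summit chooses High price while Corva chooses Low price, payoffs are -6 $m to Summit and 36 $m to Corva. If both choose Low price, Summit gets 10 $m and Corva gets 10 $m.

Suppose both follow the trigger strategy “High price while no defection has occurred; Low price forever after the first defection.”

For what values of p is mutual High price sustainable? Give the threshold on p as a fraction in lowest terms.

With continuation probability p and discount β, the effective per-period discount factor is βp.
Grim-trigger IC: βp ≥ (36−19)/(36−10) = 17/26.
So p ≥ (17/26)/(9/10) = 85/117.

85/117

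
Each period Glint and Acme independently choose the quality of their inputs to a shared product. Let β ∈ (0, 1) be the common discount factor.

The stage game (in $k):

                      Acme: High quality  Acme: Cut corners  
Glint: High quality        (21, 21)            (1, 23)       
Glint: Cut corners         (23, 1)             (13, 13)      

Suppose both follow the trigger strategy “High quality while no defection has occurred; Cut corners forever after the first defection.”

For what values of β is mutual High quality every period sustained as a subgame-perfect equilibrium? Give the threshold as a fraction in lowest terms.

1/5

Cooperation forever yields 21 each period: 21/(1−β).
Deviating yields 23 once, then 13 forever: 23 + 13β/(1−β).
No profitable deviation requires 21/(1−β) ≥ 23 + 13β/(1−β).
Multiplying by (1−β): 21 ≥ 23(1−β) + 13β = 23 − 10β.
So 10β ≥ 2, i.e. β ≥ 2/10 = 1/5.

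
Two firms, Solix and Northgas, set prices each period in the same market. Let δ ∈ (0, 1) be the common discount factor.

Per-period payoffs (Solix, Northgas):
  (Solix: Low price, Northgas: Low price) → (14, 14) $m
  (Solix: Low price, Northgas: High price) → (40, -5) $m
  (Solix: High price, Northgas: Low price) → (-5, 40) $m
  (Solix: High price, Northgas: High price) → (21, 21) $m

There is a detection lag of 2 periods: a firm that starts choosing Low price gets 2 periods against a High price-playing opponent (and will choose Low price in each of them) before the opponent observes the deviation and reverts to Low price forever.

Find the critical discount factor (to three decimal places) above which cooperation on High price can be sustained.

A deviator earns 40 for 2 periods, then 14 forever; cooperating earns 21 forever. Multiplying the IC by (1−δ):
21 ≥ 40(1−δ^2) + 14δ^2, so 26·δ^2 ≥ 19 and δ^2 ≥ 19/26.
δ ≥ (19/26)^(1/2) ≈ 0.855.

0.855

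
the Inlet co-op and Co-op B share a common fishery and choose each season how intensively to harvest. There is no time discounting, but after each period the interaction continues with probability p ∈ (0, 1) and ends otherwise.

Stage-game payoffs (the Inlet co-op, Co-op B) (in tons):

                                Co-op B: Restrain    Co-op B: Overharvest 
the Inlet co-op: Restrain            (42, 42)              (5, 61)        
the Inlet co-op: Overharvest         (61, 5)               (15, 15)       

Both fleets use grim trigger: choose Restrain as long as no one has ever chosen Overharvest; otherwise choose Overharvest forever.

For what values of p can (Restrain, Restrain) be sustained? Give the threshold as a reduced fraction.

19/46

With no time discounting, the continuation probability p plays the role of the discount factor.
Grim-trigger IC: 42/(1−p) ≥ 61 + 15p/(1−p) ⇒ p ≥ (61−42)/(61−15) = 19/46.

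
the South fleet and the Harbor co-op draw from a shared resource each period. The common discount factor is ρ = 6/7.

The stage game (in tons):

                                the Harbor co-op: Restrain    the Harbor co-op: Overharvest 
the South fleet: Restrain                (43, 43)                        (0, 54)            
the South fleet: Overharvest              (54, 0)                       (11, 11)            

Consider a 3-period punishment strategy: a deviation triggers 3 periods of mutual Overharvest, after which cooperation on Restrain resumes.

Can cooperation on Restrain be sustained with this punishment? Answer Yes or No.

A one-shot deviation gives 54 now, then 11 for 3 periods, then back to 43.
Gain from deviating: (54−43) today; loss: (43−11) in each of the next 3 periods.
No-deviation condition: (43−11)(ρ+…+ρ^3) ≥ 54−43, i.e. ρ+…+ρ^3 ≥ 11/32.
At ρ = 6/7: ρ+…+ρ^3 = 2.2216 ≥ 0.3438.
So cooperation is sustainable.

Yes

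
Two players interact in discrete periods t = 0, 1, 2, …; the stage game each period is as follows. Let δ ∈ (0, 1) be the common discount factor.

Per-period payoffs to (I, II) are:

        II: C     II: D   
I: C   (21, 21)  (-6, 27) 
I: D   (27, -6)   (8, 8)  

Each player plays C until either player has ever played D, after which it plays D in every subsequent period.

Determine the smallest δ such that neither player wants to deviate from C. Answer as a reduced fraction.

21/(1−δ) ≥ 27 + 8δ/(1−δ)
21 ≥ 27 − 19δ
δ ≥ 6/19.

6/19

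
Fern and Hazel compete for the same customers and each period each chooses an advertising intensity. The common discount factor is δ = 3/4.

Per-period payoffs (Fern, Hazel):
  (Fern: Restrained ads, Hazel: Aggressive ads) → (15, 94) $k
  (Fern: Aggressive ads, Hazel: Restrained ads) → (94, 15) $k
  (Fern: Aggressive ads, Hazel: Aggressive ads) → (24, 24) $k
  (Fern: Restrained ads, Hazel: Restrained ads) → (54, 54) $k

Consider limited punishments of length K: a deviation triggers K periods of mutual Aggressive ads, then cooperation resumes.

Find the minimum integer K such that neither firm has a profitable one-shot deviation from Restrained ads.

IC: δ(1−δ^K)/(1−δ) ≥ (94−54)/(54−24) = 4/3.
With δ = 3/4: need 1 − δ^K ≥ 4/3·(1−3/4)/(3/4), i.e. δ^K ≤ 0.5556.
Since (3/4)^2 = 0.5625 and (3/4)^3 = 0.4219, the smallest such K is 3.

3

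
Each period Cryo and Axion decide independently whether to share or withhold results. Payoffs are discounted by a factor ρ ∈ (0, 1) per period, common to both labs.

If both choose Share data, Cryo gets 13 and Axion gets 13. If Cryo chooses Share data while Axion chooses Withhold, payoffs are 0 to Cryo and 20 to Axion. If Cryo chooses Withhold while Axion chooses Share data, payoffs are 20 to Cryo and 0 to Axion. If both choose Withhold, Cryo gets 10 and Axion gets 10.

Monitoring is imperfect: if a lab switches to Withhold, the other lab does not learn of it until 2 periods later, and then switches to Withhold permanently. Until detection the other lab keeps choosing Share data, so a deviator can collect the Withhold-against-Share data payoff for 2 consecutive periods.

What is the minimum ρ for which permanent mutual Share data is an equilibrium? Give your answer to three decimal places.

0.837

Deviating for the 2 undetected periods gains 20−13 = 7 per period over cooperation, then loses 13−10 = 3 per period forever once punishment starts.
Gain: 7(1 + ρ + … + ρ^1); loss: 3·ρ^2/(1−ρ).
No profitable deviation ⇔ 7(1−ρ^2) ≤ 3·ρ^2, i.e. ρ^2 ≥ 7/(7+3) = 7/10.
Hence ρ ≥ (7/10)^(1/2) ≈ 0.837.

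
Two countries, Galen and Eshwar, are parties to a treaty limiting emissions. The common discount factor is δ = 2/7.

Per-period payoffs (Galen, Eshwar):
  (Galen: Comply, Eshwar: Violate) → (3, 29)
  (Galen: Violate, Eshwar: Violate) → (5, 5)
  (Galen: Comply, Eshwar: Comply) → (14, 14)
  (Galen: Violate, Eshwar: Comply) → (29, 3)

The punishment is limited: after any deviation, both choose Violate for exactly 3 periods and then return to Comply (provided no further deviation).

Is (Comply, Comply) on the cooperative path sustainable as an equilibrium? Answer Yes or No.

No

IC: δ+…+δ^3 ≥ (29−14)/(14−5) = 5/3.
At δ = 2/7: partial sum = 0.3907 < 1.6667. Cooperation not sustainable.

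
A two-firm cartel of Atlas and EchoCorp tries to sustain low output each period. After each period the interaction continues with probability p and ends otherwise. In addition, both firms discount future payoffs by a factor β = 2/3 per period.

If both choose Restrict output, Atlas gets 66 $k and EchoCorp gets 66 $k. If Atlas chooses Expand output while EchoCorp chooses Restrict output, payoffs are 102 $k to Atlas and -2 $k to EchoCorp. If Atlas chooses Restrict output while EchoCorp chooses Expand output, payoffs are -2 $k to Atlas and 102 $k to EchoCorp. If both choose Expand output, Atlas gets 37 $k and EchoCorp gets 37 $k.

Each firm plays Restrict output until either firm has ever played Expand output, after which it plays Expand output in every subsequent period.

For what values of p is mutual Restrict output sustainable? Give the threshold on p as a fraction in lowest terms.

Expected continuation weight on next period's payoff is β·p = 2/3·p, which plays the role of the discount factor.
Cooperation requires 2/3·p ≥ (102−66)/(102−37) = 36/65, hence p ≥ 54/65.

54/65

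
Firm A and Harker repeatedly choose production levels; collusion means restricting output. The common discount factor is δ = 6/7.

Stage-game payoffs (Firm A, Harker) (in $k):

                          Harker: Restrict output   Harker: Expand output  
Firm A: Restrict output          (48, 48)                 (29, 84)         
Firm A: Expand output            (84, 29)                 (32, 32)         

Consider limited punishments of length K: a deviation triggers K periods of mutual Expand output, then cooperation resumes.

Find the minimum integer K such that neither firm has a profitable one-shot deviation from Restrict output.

No profitable deviation requires (48−32)(δ+…+δ^K) ≥ 84−48, i.e. δ+…+δ^K ≥ 9/4 ≈ 2.2500.
With δ = 6/7, the partial sums are K=1: 0.8571, K=2: 1.5918, K=3: 2.2216, K=4: 2.7613.
K = 4 is the first length at which the sum reaches 2.2500.

4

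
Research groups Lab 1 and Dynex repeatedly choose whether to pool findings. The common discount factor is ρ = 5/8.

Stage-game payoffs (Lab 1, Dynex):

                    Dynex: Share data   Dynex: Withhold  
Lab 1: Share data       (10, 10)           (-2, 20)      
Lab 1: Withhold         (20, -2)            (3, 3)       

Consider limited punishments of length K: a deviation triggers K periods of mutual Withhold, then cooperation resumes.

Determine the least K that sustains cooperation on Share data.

IC: ρ(1−ρ^K)/(1−ρ) ≥ (20−10)/(10−3) = 10/7.
With ρ = 5/8: need 1 − ρ^K ≥ 10/7·(1−5/8)/(5/8), i.e. ρ^K ≤ 0.1429.
Since (5/8)^4 = 0.1526 and (5/8)^5 = 0.0954, the smallest such K is 5.

5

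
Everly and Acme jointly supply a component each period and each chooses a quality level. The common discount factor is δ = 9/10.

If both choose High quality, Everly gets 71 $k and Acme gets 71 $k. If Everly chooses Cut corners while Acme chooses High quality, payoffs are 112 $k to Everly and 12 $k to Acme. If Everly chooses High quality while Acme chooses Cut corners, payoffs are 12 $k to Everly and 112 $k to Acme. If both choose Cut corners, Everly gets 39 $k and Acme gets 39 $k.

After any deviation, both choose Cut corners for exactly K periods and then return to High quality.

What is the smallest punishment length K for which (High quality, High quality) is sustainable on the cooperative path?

No profitable deviation requires (71−39)(δ+…+δ^K) ≥ 112−71, i.e. δ+…+δ^K ≥ 41/32 ≈ 1.2812.
With δ = 9/10, the partial sums are K=1: 0.9000, K=2: 1.7100.
K = 2 is the first length at which the sum reaches 1.2812.

2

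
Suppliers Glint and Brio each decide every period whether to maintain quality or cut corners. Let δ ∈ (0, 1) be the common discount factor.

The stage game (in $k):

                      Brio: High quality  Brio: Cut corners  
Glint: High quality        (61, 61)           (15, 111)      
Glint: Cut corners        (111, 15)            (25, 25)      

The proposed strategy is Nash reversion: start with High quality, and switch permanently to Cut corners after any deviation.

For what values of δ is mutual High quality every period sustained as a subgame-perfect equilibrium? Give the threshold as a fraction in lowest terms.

61/(1−δ) ≥ 111 + 25δ/(1−δ)
61 ≥ 111 − 86δ
δ ≥ 50/86 = 25/43.

25/43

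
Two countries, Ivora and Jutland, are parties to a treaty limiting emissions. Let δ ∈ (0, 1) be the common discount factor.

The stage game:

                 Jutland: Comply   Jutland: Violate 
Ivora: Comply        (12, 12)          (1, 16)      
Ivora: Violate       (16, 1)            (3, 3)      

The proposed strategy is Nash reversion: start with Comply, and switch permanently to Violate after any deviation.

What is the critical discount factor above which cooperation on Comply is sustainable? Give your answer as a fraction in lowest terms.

4/13

Cooperation forever yields 12 each period: 12/(1−δ).
Deviating yields 16 once, then 3 forever: 16 + 3δ/(1−δ).
No profitable deviation requires 12/(1−δ) ≥ 16 + 3δ/(1−δ).
Multiplying by (1−δ): 12 ≥ 16(1−δ) + 3δ = 16 − 13δ.
So 13δ ≥ 4, i.e. δ ≥ 4/13.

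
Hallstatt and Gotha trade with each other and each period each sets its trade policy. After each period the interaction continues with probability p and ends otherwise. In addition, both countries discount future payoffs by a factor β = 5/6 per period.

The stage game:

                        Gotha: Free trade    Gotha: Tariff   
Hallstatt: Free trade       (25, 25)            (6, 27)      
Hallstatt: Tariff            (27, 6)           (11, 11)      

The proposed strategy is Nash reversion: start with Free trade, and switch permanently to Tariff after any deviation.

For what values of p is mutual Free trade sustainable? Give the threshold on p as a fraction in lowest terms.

3/20

With continuation probability p and discount β, the effective per-period discount factor is βp.
Grim-trigger IC: βp ≥ (27−25)/(27−11) = 1/8.
So p ≥ (1/8)/(5/6) = 3/20.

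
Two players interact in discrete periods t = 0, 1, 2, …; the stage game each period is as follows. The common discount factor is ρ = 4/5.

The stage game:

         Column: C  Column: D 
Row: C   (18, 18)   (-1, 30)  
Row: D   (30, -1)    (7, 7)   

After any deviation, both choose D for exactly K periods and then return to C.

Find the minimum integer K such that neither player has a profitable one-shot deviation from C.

2

IC: ρ(1−ρ^K)/(1−ρ) ≥ (30−18)/(18−7) = 12/11.
With ρ = 4/5: need 1 − ρ^K ≥ 12/11·(1−4/5)/(4/5), i.e. ρ^K ≤ 0.7273.
Since (4/5)^1 = 0.8000 and (4/5)^2 = 0.6400, the smallest such K is 2.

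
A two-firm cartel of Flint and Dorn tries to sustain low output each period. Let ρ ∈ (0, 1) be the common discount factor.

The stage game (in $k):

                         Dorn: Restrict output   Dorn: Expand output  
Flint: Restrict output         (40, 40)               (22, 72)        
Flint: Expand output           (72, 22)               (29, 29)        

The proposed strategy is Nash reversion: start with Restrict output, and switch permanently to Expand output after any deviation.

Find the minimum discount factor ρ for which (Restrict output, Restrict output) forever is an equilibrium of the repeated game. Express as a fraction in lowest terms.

32/43

Cooperation forever yields 40 each period: 40/(1−ρ).
Deviating yields 72 once, then 29 forever: 72 + 29ρ/(1−ρ).
No profitable deviation requires 40/(1−ρ) ≥ 72 + 29ρ/(1−ρ).
Multiplying by (1−ρ): 40 ≥ 72(1−ρ) + 29ρ = 72 − 43ρ.
So 43ρ ≥ 32, i.e. ρ ≥ 32/43.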